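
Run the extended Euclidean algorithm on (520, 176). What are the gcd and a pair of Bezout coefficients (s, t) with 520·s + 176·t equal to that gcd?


Euclidean algorithm on (520, 176) — divide until remainder is 0:
  520 = 2 · 176 + 168
  176 = 1 · 168 + 8
  168 = 21 · 8 + 0
gcd(520, 176) = 8.
Track Bezout coefficients alongside the remainders: start with r₀ = 520 = a·1 + b·0 (s = 1, t = 0) and r₁ = 176 = a·0 + b·1 (s = 0, t = 1); each new remainder r_{k+1} = r_{k-1} − q_k·r_k inherits s_{k+1} = s_{k-1} − q_k·s_k, t_{k+1} = t_{k-1} − q_k·t_k, so r_k = a·s_k + b·t_k at every step:
  q = 2: r = 168, s = 1 − 2·0 = 1, t = 0 − 2·1 = -2  (check: 520·1 + 176·(-2) = 168)
  q = 1: r = 8, s = 0 − 1·1 = -1, t = 1 − 1·(-2) = 3  (check: 520·(-1) + 176·3 = 8)
The row with r = 8 (the gcd) gives the Bezout coefficients s = -1, t = 3.
Result: 520 · (-1) + 176 · (3) = 8.

gcd(520, 176) = 8; s = -1, t = 3 (check: 520·(-1) + 176·3 = 8).


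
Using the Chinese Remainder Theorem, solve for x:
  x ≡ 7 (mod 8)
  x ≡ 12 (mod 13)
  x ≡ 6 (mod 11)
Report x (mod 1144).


Moduli 8, 13, 11 are pairwise coprime; by CRT there is a unique solution modulo M = 8 · 13 · 11 = 1144.
Solve pairwise, accumulating the modulus:
  Start with x ≡ 7 (mod 8).
  Combine with x ≡ 12 (mod 13): since gcd(8, 13) = 1, we get a unique residue mod 104.
    Write x = 7 + 8·t and substitute into x ≡ 12 (mod 13): 8·t ≡ 12 − 7 = 5 (mod 13).
    The inverse of 8 mod 13 is 5 (since 8·5 = 40 = 3·13 + 1), so t ≡ 5·5 = 25 ≡ 12 (mod 13).
    Then x = 7 + 8·12 = 103, valid modulo lcm(8, 13) = 104: x ≡ 103 (mod 104).
  Combine with x ≡ 6 (mod 11): since gcd(104, 11) = 1, we get a unique residue mod 1144.
    Write x = 103 + 104·t and substitute into x ≡ 6 (mod 11): 104·t ≡ 6 − 103 = -97 (mod 11).
    Reduce coefficients mod 11: 5·t ≡ 2 (mod 11).
    The inverse of 5 mod 11 is 9 (since 5·9 = 45 = 4·11 + 1), so t ≡ 9·2 = 18 ≡ 7 (mod 11).
    Then x = 103 + 104·7 = 831, valid modulo lcm(104, 11) = 1144: x ≡ 831 (mod 1144).
Verify: 831 mod 8 = 7 ✓, 831 mod 13 = 12 ✓, 831 mod 11 = 6 ✓.

x ≡ 831 (mod 1144).


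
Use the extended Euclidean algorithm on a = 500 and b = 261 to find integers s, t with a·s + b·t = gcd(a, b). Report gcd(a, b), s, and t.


Euclidean algorithm on (500, 261) — divide until remainder is 0:
  500 = 1 · 261 + 239
  261 = 1 · 239 + 22
  239 = 10 · 22 + 19
  22 = 1 · 19 + 3
  19 = 6 · 3 + 1
  3 = 3 · 1 + 0
gcd(500, 261) = 1.
Track Bezout coefficients alongside the remainders: start with r₀ = 500 = a·1 + b·0 (s = 1, t = 0) and r₁ = 261 = a·0 + b·1 (s = 0, t = 1); each new remainder r_{k+1} = r_{k-1} − q_k·r_k inherits s_{k+1} = s_{k-1} − q_k·s_k, t_{k+1} = t_{k-1} − q_k·t_k, so r_k = a·s_k + b·t_k at every step:
  q = 1: r = 239, s = 1 − 1·0 = 1, t = 0 − 1·1 = -1  (check: 500·1 + 261·(-1) = 239)
  q = 1: r = 22, s = 0 − 1·1 = -1, t = 1 − 1·(-1) = 2  (check: 500·(-1) + 261·2 = 22)
  q = 10: r = 19, s = 1 − 10·(-1) = 11, t = -1 − 10·2 = -21  (check: 500·11 + 261·(-21) = 19)
  q = 1: r = 3, s = -1 − 1·11 = -12, t = 2 − 1·(-21) = 23  (check: 500·(-12) + 261·23 = 3)
  q = 6: r = 1, s = 11 − 6·(-12) = 83, t = -21 − 6·23 = -159  (check: 500·83 + 261·(-159) = 1)
The row with r = 1 (the gcd) gives the Bezout coefficients s = 83, t = -159.
Result: 500 · (83) + 261 · (-159) = 1.

gcd(500, 261) = 1; s = 83, t = -159 (check: 500·83 + 261·(-159) = 1).


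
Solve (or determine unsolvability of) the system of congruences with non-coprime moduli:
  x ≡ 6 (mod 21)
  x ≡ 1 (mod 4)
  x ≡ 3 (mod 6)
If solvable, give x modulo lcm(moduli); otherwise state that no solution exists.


Moduli 21, 4, 6 are not pairwise coprime, so CRT works modulo lcm(m_i) when all pairwise compatibility conditions hold.
Pairwise compatibility: gcd(m_i, m_j) must divide a_i - a_j for every pair.
Merge one congruence at a time:
  Start: x ≡ 6 (mod 21).
  Combine with x ≡ 1 (mod 4): gcd(21, 4) = 1; 1 - 6 = -5, which IS divisible by 1, so compatible.
    Write x = 6 + 21·t and substitute into x ≡ 1 (mod 4): 21·t ≡ 1 − 6 = -5 (mod 4).
    Reduce coefficients mod 4: 1·t ≡ 3 (mod 4).
    So t ≡ 3 (mod 4).
    Then x = 6 + 21·3 = 69, valid modulo lcm(21, 4) = 84: x ≡ 69 (mod 84).
  Combine with x ≡ 3 (mod 6): gcd(84, 6) = 6; 3 - 69 = -66, which IS divisible by 6, so compatible.
    Write x = 69 + 84·t and substitute into x ≡ 3 (mod 6): 84·t ≡ 3 − 69 = -66 (mod 6).
    Divide the congruence (and modulus) by g = 6: 14·t ≡ -11 (mod 1).
    Modulo 1 every t works; take t = 0.
    Then x = 69 + 84·0 = 69, valid modulo lcm(84, 6) = 84: x ≡ 69 (mod 84).
Verify: 69 mod 21 = 6, 69 mod 4 = 1, 69 mod 6 = 3.

x ≡ 69 (mod 84).


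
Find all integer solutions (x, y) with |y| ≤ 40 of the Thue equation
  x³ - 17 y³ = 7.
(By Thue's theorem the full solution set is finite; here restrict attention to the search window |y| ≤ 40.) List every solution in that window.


The equation is x³ - 17y³ = 7. For fixed y, x³ = 17·y³ + 7, so a solution requires the RHS to be a perfect cube.
Strategy: iterate y from -40 to 40, compute RHS = 17·y³ + 7, and check whether it is a (positive or negative) perfect cube.
Check small values of y:
  y = 0: RHS = 7 is not a perfect cube.
  y = 1: RHS = 24 is not a perfect cube.
  y = -1: RHS = -10 is not a perfect cube.
  y = 2: RHS = 143 is not a perfect cube.
  y = -2: RHS = -129 is not a perfect cube.
  y = 3: RHS = 466 is not a perfect cube.
  y = -3: RHS = -452 is not a perfect cube.
Continuing the search up to |y| = 40 finds no solutions either.
No (x, y) in the scanned range satisfies the equation.

No integer solutions with |y| ≤ 40.


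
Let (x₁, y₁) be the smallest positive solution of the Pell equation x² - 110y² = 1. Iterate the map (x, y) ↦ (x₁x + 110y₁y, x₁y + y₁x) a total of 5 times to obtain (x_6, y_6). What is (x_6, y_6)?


Step 1: Find the fundamental solution (x₁, y₁) of x² - 110y² = 1.
  Expand √110 as a continued fraction. a₀ = ⌊√110⌋ = 10; iterate m_{k+1} = d_k·a_k − m_k, d_{k+1} = (110 − m_{k+1}²)/d_k, a_{k+1} = ⌊(a₀ + m_{k+1})/d_{k+1}⌋ (starting m₀ = 0, d₀ = 1), with convergents p_k = a_k·p_{k-1} + p_{k-2}, q_k = a_k·q_{k-1} + q_{k-2} (p₋₁ = 1, q₋₁ = 0):
  k = 0: a₀ = 10; p₀/q₀ = 10/1; p₀² − 110·q₀² = 100 − 110 = -10.
  k = 1: m = 10, d = 10, a = ⌊(10 + 10)/10⌋ = 2; p/q = (2·10 + 1)/(2·1 + 0) = 21/2; p² − 110·q² = 441 − 440 = 1.
  The first convergent with p² − 110·q² = 1 gives the fundamental solution (x₁, y₁) = (21, 2).
Step 2: Apply the recurrence (x_{n+1}, y_{n+1}) = (x₁x_n + 110y₁y_n, x₁y_n + y₁x_n) repeatedly.
  From (x_1, y_1) = (21, 2): x_2 = 21·21 + 110·2·2 = 881; y_2 = 21·2 + 2·21 = 84.
  From (x_2, y_2) = (881, 84): x_3 = 21·881 + 110·2·84 = 36981; y_3 = 21·84 + 2·881 = 3526.
  From (x_3, y_3) = (36981, 3526): x_4 = 21·36981 + 110·2·3526 = 1552321; y_4 = 21·3526 + 2·36981 = 148008.
  From (x_4, y_4) = (1552321, 148008): x_5 = 21·1552321 + 110·2·148008 = 65160501; y_5 = 21·148008 + 2·1552321 = 6212810.
  From (x_5, y_5) = (65160501, 6212810): x_6 = 21·65160501 + 110·2·6212810 = 2735188721; y_6 = 21·6212810 + 2·65160501 = 260790012.
Step 3: Verify x_6² - 110·y_6² = 7481257339485615841 - 7481257339485615840 = 1 (should be 1). ✓

(x_1, y_1) = (21, 2); (x_6, y_6) = (2735188721, 260790012).


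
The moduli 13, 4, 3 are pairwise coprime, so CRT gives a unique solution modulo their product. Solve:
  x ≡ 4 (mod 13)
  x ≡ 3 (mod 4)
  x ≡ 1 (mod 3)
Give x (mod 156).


Moduli 13, 4, 3 are pairwise coprime; by CRT there is a unique solution modulo M = 13 · 4 · 3 = 156.
Solve pairwise, accumulating the modulus:
  Start with x ≡ 4 (mod 13).
  Combine with x ≡ 3 (mod 4): since gcd(13, 4) = 1, we get a unique residue mod 52.
    Write x = 4 + 13·t and substitute into x ≡ 3 (mod 4): 13·t ≡ 3 − 4 = -1 (mod 4).
    Reduce coefficients mod 4: 1·t ≡ 3 (mod 4).
    So t ≡ 3 (mod 4).
    Then x = 4 + 13·3 = 43, valid modulo lcm(13, 4) = 52: x ≡ 43 (mod 52).
  Combine with x ≡ 1 (mod 3): since gcd(52, 3) = 1, we get a unique residue mod 156.
    Write x = 43 + 52·t and substitute into x ≡ 1 (mod 3): 52·t ≡ 1 − 43 = -42 (mod 3).
    Reduce coefficients mod 3: 1·t ≡ 0 (mod 3).
    So t ≡ 0 (mod 3).
    Then x = 43 + 52·0 = 43, valid modulo lcm(52, 3) = 156: x ≡ 43 (mod 156).
Verify: 43 mod 13 = 4 ✓, 43 mod 4 = 3 ✓, 43 mod 3 = 1 ✓.

x ≡ 43 (mod 156).


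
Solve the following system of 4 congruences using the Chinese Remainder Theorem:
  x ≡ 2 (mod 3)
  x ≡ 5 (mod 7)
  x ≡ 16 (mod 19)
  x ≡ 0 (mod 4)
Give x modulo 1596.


Product of moduli M = 3 · 7 · 19 · 4 = 1596.
Merge one congruence at a time:
  Start: x ≡ 2 (mod 3).
  Combine with x ≡ 5 (mod 7); new modulus lcm = 21.
    Write x = 2 + 3·t and substitute into x ≡ 5 (mod 7): 3·t ≡ 5 − 2 = 3 (mod 7).
    The inverse of 3 mod 7 is 5 (since 3·5 = 15 = 2·7 + 1), so t ≡ 5·3 = 15 ≡ 1 (mod 7).
    Then x = 2 + 3·1 = 5, valid modulo lcm(3, 7) = 21: x ≡ 5 (mod 21).
  Combine with x ≡ 16 (mod 19); new modulus lcm = 399.
    Write x = 5 + 21·t and substitute into x ≡ 16 (mod 19): 21·t ≡ 16 − 5 = 11 (mod 19).
    Reduce coefficients mod 19: 2·t ≡ 11 (mod 19).
    The inverse of 2 mod 19 is 10 (since 2·10 = 20 = 1·19 + 1), so t ≡ 10·11 = 110 ≡ 15 (mod 19).
    Then x = 5 + 21·15 = 320, valid modulo lcm(21, 19) = 399: x ≡ 320 (mod 399).
  Combine with x ≡ 0 (mod 4); new modulus lcm = 1596.
    Write x = 320 + 399·t and substitute into x ≡ 0 (mod 4): 399·t ≡ 0 − 320 = -320 (mod 4).
    Reduce coefficients mod 4: 3·t ≡ 0 (mod 4).
    The inverse of 3 mod 4 is 3 (since 3·3 = 9 = 2·4 + 1), so t ≡ 3·0 = 0 ≡ 0 (mod 4).
    Then x = 320 + 399·0 = 320, valid modulo lcm(399, 4) = 1596: x ≡ 320 (mod 1596).
Verify against each original: 320 mod 3 = 2, 320 mod 7 = 5, 320 mod 19 = 16, 320 mod 4 = 0.

x ≡ 320 (mod 1596).


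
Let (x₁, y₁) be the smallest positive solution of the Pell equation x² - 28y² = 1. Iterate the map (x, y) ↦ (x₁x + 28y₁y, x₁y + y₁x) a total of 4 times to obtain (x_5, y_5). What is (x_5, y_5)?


Step 1: Find the fundamental solution (x₁, y₁) of x² - 28y² = 1.
  Expand √28 as a continued fraction. a₀ = ⌊√28⌋ = 5; iterate m_{k+1} = d_k·a_k − m_k, d_{k+1} = (28 − m_{k+1}²)/d_k, a_{k+1} = ⌊(a₀ + m_{k+1})/d_{k+1}⌋ (starting m₀ = 0, d₀ = 1), with convergents p_k = a_k·p_{k-1} + p_{k-2}, q_k = a_k·q_{k-1} + q_{k-2} (p₋₁ = 1, q₋₁ = 0):
  k = 0: a₀ = 5; p₀/q₀ = 5/1; p₀² − 28·q₀² = 25 − 28 = -3.
  k = 1: m = 5, d = 3, a = ⌊(5 + 5)/3⌋ = 3; p/q = (3·5 + 1)/(3·1 + 0) = 16/3; p² − 28·q² = 256 − 252 = 4.
  k = 2: m = 4, d = 4, a = ⌊(5 + 4)/4⌋ = 2; p/q = (2·16 + 5)/(2·3 + 1) = 37/7; p² − 28·q² = 1369 − 1372 = -3.
  k = 3: m = 4, d = 3, a = ⌊(5 + 4)/3⌋ = 3; p/q = (3·37 + 16)/(3·7 + 3) = 127/24; p² − 28·q² = 16129 − 16128 = 1.
  The first convergent with p² − 28·q² = 1 gives the fundamental solution (x₁, y₁) = (127, 24).
Step 2: Apply the recurrence (x_{n+1}, y_{n+1}) = (x₁x_n + 28y₁y_n, x₁y_n + y₁x_n) repeatedly.
  From (x_1, y_1) = (127, 24): x_2 = 127·127 + 28·24·24 = 32257; y_2 = 127·24 + 24·127 = 6096.
  From (x_2, y_2) = (32257, 6096): x_3 = 127·32257 + 28·24·6096 = 8193151; y_3 = 127·6096 + 24·32257 = 1548360.
  From (x_3, y_3) = (8193151, 1548360): x_4 = 127·8193151 + 28·24·1548360 = 2081028097; y_4 = 127·1548360 + 24·8193151 = 393277344.
  From (x_4, y_4) = (2081028097, 393277344): x_5 = 127·2081028097 + 28·24·393277344 = 528572943487; y_5 = 127·393277344 + 24·2081028097 = 99890897016.
Step 3: Verify x_5² - 28·y_5² = 279389356586511295719169 - 279389356586511295719168 = 1 (should be 1). ✓

(x_1, y_1) = (127, 24); (x_5, y_5) = (528572943487, 99890897016).


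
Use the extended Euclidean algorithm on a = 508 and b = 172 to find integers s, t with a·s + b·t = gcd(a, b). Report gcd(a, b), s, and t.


Euclidean algorithm on (508, 172) — divide until remainder is 0:
  508 = 2 · 172 + 164
  172 = 1 · 164 + 8
  164 = 20 · 8 + 4
  8 = 2 · 4 + 0
gcd(508, 172) = 4.
Track Bezout coefficients alongside the remainders: start with r₀ = 508 = a·1 + b·0 (s = 1, t = 0) and r₁ = 172 = a·0 + b·1 (s = 0, t = 1); each new remainder r_{k+1} = r_{k-1} − q_k·r_k inherits s_{k+1} = s_{k-1} − q_k·s_k, t_{k+1} = t_{k-1} − q_k·t_k, so r_k = a·s_k + b·t_k at every step:
  q = 2: r = 164, s = 1 − 2·0 = 1, t = 0 − 2·1 = -2  (check: 508·1 + 172·(-2) = 164)
  q = 1: r = 8, s = 0 − 1·1 = -1, t = 1 − 1·(-2) = 3  (check: 508·(-1) + 172·3 = 8)
  q = 20: r = 4, s = 1 − 20·(-1) = 21, t = -2 − 20·3 = -62  (check: 508·21 + 172·(-62) = 4)
The row with r = 4 (the gcd) gives the Bezout coefficients s = 21, t = -62.
Result: 508 · (21) + 172 · (-62) = 4.

gcd(508, 172) = 4; s = 21, t = -62 (check: 508·21 + 172·(-62) = 4).


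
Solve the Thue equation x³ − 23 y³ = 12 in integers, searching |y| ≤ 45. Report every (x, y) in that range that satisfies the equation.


The equation is x³ - 23y³ = 12. For fixed y, x³ = 23·y³ + 12, so a solution requires the RHS to be a perfect cube.
Strategy: iterate y from -45 to 45, compute RHS = 23·y³ + 12, and check whether it is a (positive or negative) perfect cube.
Check small values of y:
  y = 0: RHS = 12 is not a perfect cube.
  y = 1: RHS = 35 is not a perfect cube.
  y = -1: RHS = -11 is not a perfect cube.
  y = 2: RHS = 196 is not a perfect cube.
  y = -2: RHS = -172 is not a perfect cube.
  y = 3: RHS = 633 is not a perfect cube.
  y = -3: RHS = -609 is not a perfect cube.
Continuing the search up to |y| = 45 finds no solutions either.
No (x, y) in the scanned range satisfies the equation.

No integer solutions with |y| ≤ 45.


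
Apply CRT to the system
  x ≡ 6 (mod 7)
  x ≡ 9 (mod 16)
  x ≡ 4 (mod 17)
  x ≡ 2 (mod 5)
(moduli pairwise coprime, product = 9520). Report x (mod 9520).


Product of moduli M = 7 · 16 · 17 · 5 = 9520.
Merge one congruence at a time:
  Start: x ≡ 6 (mod 7).
  Combine with x ≡ 9 (mod 16); new modulus lcm = 112.
    Write x = 6 + 7·t and substitute into x ≡ 9 (mod 16): 7·t ≡ 9 − 6 = 3 (mod 16).
    The inverse of 7 mod 16 is 7 (since 7·7 = 49 = 3·16 + 1), so t ≡ 7·3 = 21 ≡ 5 (mod 16).
    Then x = 6 + 7·5 = 41, valid modulo lcm(7, 16) = 112: x ≡ 41 (mod 112).
  Combine with x ≡ 4 (mod 17); new modulus lcm = 1904.
    Write x = 41 + 112·t and substitute into x ≡ 4 (mod 17): 112·t ≡ 4 − 41 = -37 (mod 17).
    Reduce coefficients mod 17: 10·t ≡ 14 (mod 17).
    The inverse of 10 mod 17 is 12 (since 10·12 = 120 = 7·17 + 1), so t ≡ 12·14 = 168 ≡ 15 (mod 17).
    Then x = 41 + 112·15 = 1721, valid modulo lcm(112, 17) = 1904: x ≡ 1721 (mod 1904).
  Combine with x ≡ 2 (mod 5); new modulus lcm = 9520.
    Write x = 1721 + 1904·t and substitute into x ≡ 2 (mod 5): 1904·t ≡ 2 − 1721 = -1719 (mod 5).
    Reduce coefficients mod 5: 4·t ≡ 1 (mod 5).
    The inverse of 4 mod 5 is 4 (since 4·4 = 16 = 3·5 + 1), so t ≡ 4·1 = 4 ≡ 4 (mod 5).
    Then x = 1721 + 1904·4 = 9337, valid modulo lcm(1904, 5) = 9520: x ≡ 9337 (mod 9520).
Verify against each original: 9337 mod 7 = 6, 9337 mod 16 = 9, 9337 mod 17 = 4, 9337 mod 5 = 2.

x ≡ 9337 (mod 9520).


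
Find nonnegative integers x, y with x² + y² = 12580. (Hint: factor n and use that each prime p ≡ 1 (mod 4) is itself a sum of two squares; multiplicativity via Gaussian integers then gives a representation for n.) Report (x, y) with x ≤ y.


Step 1: Factor n = 12580 = 2^2 · 5 · 17 · 37.
Step 2: Check the mod-4 condition on each prime factor: 2 = 2 (special); 5 ≡ 1 (mod 4), exponent 1; 17 ≡ 1 (mod 4), exponent 1; 37 ≡ 1 (mod 4), exponent 1.
All primes ≡ 3 (mod 4) appear to even exponent (or don't appear), so by the two-squares theorem n IS expressible as a sum of two squares.
Step 3: Build a representation. Group n = k² · m with k = 2 and m = 5 · 17 · 37 = 3145 (a product of primes ≡ 1 (mod 4)); a representation of m scales to one of n via (k·x)² + (k·y)² = k²(x² + y²). Each prime p ≡ 1 (mod 4) is itself a sum of two squares; find a² by testing p − a² for a perfect square:
  5: 5 − 1² = 4 = 2² ⇒ 5 = 1² + 2².
  17: 17 − 1² = 16 = 4² ⇒ 17 = 1² + 4².
  37: 37 − 1² = 36 = 6² ⇒ 37 = 1² + 6².
  Combine using the Brahmagupta–Fibonacci identity (a² + b²)(c² + d²) = (ac − bd)² + (ad + bc)² = (ac + bd)² + (ad − bc)²:
  5 · 17 = 85: from (1² + 2²)(1² + 4²), take (1·1 − 2·4, 1·4 + 2·1) = (1 − 8, 4 + 2) = (-7, 6); dropping signs (only squares matter) gives (7, 6); check 7² + 6² = 49 + 36 = 85 ✓.
  85 · 37 = 3145: from (7² + 6²)(1² + 6²), take (7·1 − 6·6, 7·6 + 6·1) = (7 − 36, 42 + 6) = (-29, 48); dropping signs (only squares matter) gives (29, 48); check 29² + 48² = 841 + 2304 = 3145 ✓.
  Scale by k = 2: (2·29, 2·48) = (58, 96).
Step 4: Order so x ≤ y and verify: 58² + 96² = 3364 + 9216 = 12580 = n. ✓

n = 12580 = 58² + 96² (one valid representation with x ≤ y).


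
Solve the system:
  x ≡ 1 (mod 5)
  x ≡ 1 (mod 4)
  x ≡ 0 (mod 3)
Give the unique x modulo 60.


Moduli 5, 4, 3 are pairwise coprime; by CRT there is a unique solution modulo M = 5 · 4 · 3 = 60.
Solve pairwise, accumulating the modulus:
  Start with x ≡ 1 (mod 5).
  Combine with x ≡ 1 (mod 4): since gcd(5, 4) = 1, we get a unique residue mod 20.
    Write x = 1 + 5·t and substitute into x ≡ 1 (mod 4): 5·t ≡ 1 − 1 = 0 (mod 4).
    Reduce coefficients mod 4: 1·t ≡ 0 (mod 4).
    So t ≡ 0 (mod 4).
    Then x = 1 + 5·0 = 1, valid modulo lcm(5, 4) = 20: x ≡ 1 (mod 20).
  Combine with x ≡ 0 (mod 3): since gcd(20, 3) = 1, we get a unique residue mod 60.
    Write x = 1 + 20·t and substitute into x ≡ 0 (mod 3): 20·t ≡ 0 − 1 = -1 (mod 3).
    Reduce coefficients mod 3: 2·t ≡ 2 (mod 3).
    The inverse of 2 mod 3 is 2 (since 2·2 = 4 = 1·3 + 1), so t ≡ 2·2 = 4 ≡ 1 (mod 3).
    Then x = 1 + 20·1 = 21, valid modulo lcm(20, 3) = 60: x ≡ 21 (mod 60).
Verify: 21 mod 5 = 1 ✓, 21 mod 4 = 1 ✓, 21 mod 3 = 0 ✓.

x ≡ 21 (mod 60).


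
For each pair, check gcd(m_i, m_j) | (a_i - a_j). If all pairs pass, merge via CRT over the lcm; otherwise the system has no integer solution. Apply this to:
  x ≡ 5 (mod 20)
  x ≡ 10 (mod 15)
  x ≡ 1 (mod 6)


Moduli 20, 15, 6 are not pairwise coprime, so CRT works modulo lcm(m_i) when all pairwise compatibility conditions hold.
Pairwise compatibility: gcd(m_i, m_j) must divide a_i - a_j for every pair.
Merge one congruence at a time:
  Start: x ≡ 5 (mod 20).
  Combine with x ≡ 10 (mod 15): gcd(20, 15) = 5; 10 - 5 = 5, which IS divisible by 5, so compatible.
    Write x = 5 + 20·t and substitute into x ≡ 10 (mod 15): 20·t ≡ 10 − 5 = 5 (mod 15).
    Divide the congruence (and modulus) by g = 5: 4·t ≡ 1 (mod 3).
    Reduce coefficients mod 3: 1·t ≡ 1 (mod 3).
    So t ≡ 1 (mod 3).
    Then x = 5 + 20·1 = 25, valid modulo lcm(20, 15) = 60: x ≡ 25 (mod 60).
  Combine with x ≡ 1 (mod 6): gcd(60, 6) = 6; 1 - 25 = -24, which IS divisible by 6, so compatible.
    Write x = 25 + 60·t and substitute into x ≡ 1 (mod 6): 60·t ≡ 1 − 25 = -24 (mod 6).
    Divide the congruence (and modulus) by g = 6: 10·t ≡ -4 (mod 1).
    Modulo 1 every t works; take t = 0.
    Then x = 25 + 60·0 = 25, valid modulo lcm(60, 6) = 60: x ≡ 25 (mod 60).
Verify: 25 mod 20 = 5, 25 mod 15 = 10, 25 mod 6 = 1.

x ≡ 25 (mod 60).


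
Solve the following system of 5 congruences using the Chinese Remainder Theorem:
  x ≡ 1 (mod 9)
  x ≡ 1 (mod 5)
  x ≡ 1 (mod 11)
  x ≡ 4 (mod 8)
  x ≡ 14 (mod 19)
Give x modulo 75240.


Product of moduli M = 9 · 5 · 11 · 8 · 19 = 75240.
Merge one congruence at a time:
  Start: x ≡ 1 (mod 9).
  Combine with x ≡ 1 (mod 5); new modulus lcm = 45.
    Write x = 1 + 9·t and substitute into x ≡ 1 (mod 5): 9·t ≡ 1 − 1 = 0 (mod 5).
    Reduce coefficients mod 5: 4·t ≡ 0 (mod 5).
    The inverse of 4 mod 5 is 4 (since 4·4 = 16 = 3·5 + 1), so t ≡ 4·0 = 0 ≡ 0 (mod 5).
    Then x = 1 + 9·0 = 1, valid modulo lcm(9, 5) = 45: x ≡ 1 (mod 45).
  Combine with x ≡ 1 (mod 11); new modulus lcm = 495.
    Write x = 1 + 45·t and substitute into x ≡ 1 (mod 11): 45·t ≡ 1 − 1 = 0 (mod 11).
    Reduce coefficients mod 11: 1·t ≡ 0 (mod 11).
    So t ≡ 0 (mod 11).
    Then x = 1 + 45·0 = 1, valid modulo lcm(45, 11) = 495: x ≡ 1 (mod 495).
  Combine with x ≡ 4 (mod 8); new modulus lcm = 3960.
    Write x = 1 + 495·t and substitute into x ≡ 4 (mod 8): 495·t ≡ 4 − 1 = 3 (mod 8).
    Reduce coefficients mod 8: 7·t ≡ 3 (mod 8).
    The inverse of 7 mod 8 is 7 (since 7·7 = 49 = 6·8 + 1), so t ≡ 7·3 = 21 ≡ 5 (mod 8).
    Then x = 1 + 495·5 = 2476, valid modulo lcm(495, 8) = 3960: x ≡ 2476 (mod 3960).
  Combine with x ≡ 14 (mod 19); new modulus lcm = 75240.
    Write x = 2476 + 3960·t and substitute into x ≡ 14 (mod 19): 3960·t ≡ 14 − 2476 = -2462 (mod 19).
    Reduce coefficients mod 19: 8·t ≡ 8 (mod 19).
    The inverse of 8 mod 19 is 12 (since 8·12 = 96 = 5·19 + 1), so t ≡ 12·8 = 96 ≡ 1 (mod 19).
    Then x = 2476 + 3960·1 = 6436, valid modulo lcm(3960, 19) = 75240: x ≡ 6436 (mod 75240).
Verify against each original: 6436 mod 9 = 1, 6436 mod 5 = 1, 6436 mod 11 = 1, 6436 mod 8 = 4, 6436 mod 19 = 14.

x ≡ 6436 (mod 75240).


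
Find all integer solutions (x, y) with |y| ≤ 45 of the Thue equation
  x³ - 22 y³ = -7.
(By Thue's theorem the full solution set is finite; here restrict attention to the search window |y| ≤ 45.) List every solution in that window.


The equation is x³ - 22y³ = -7. For fixed y, x³ = 22·y³ − 7, so a solution requires the RHS to be a perfect cube.
Strategy: iterate y from -45 to 45, compute RHS = 22·y³ − 7, and check whether it is a (positive or negative) perfect cube.
Check small values of y:
  y = 0: RHS = -7 is not a perfect cube.
  y = 1: RHS = 15 is not a perfect cube.
  y = -1: RHS = -29 is not a perfect cube.
  y = 2: RHS = 169 is not a perfect cube.
  y = -2: RHS = -183 is not a perfect cube.
  y = 3: RHS = 587 is not a perfect cube.
  y = -3: RHS = -601 is not a perfect cube.
Continuing the search up to |y| = 45 finds no solutions either.
No (x, y) in the scanned range satisfies the equation.

No integer solutions with |y| ≤ 45.


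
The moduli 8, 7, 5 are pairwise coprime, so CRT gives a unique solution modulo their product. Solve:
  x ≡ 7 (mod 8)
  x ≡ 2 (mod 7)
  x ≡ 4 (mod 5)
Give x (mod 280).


Moduli 8, 7, 5 are pairwise coprime; by CRT there is a unique solution modulo M = 8 · 7 · 5 = 280.
Solve pairwise, accumulating the modulus:
  Start with x ≡ 7 (mod 8).
  Combine with x ≡ 2 (mod 7): since gcd(8, 7) = 1, we get a unique residue mod 56.
    Write x = 7 + 8·t and substitute into x ≡ 2 (mod 7): 8·t ≡ 2 − 7 = -5 (mod 7).
    Reduce coefficients mod 7: 1·t ≡ 2 (mod 7).
    So t ≡ 2 (mod 7).
    Then x = 7 + 8·2 = 23, valid modulo lcm(8, 7) = 56: x ≡ 23 (mod 56).
  Combine with x ≡ 4 (mod 5): since gcd(56, 5) = 1, we get a unique residue mod 280.
    Write x = 23 + 56·t and substitute into x ≡ 4 (mod 5): 56·t ≡ 4 − 23 = -19 (mod 5).
    Reduce coefficients mod 5: 1·t ≡ 1 (mod 5).
    So t ≡ 1 (mod 5).
    Then x = 23 + 56·1 = 79, valid modulo lcm(56, 5) = 280: x ≡ 79 (mod 280).
Verify: 79 mod 8 = 7 ✓, 79 mod 7 = 2 ✓, 79 mod 5 = 4 ✓.

x ≡ 79 (mod 280).


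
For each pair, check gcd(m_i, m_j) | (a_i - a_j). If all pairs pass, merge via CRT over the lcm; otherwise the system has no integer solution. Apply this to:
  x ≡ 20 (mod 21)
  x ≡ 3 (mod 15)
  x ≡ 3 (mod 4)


Moduli 21, 15, 4 are not pairwise coprime, so CRT works modulo lcm(m_i) when all pairwise compatibility conditions hold.
Pairwise compatibility: gcd(m_i, m_j) must divide a_i - a_j for every pair.
Merge one congruence at a time:
  Start: x ≡ 20 (mod 21).
  Combine with x ≡ 3 (mod 15): gcd(21, 15) = 3, and 3 - 20 = -17 is NOT divisible by 3.
    ⇒ system is inconsistent (no integer solution).

No solution (the system is inconsistent).


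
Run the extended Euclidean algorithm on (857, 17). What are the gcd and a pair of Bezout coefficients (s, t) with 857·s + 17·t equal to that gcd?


Euclidean algorithm on (857, 17) — divide until remainder is 0:
  857 = 50 · 17 + 7
  17 = 2 · 7 + 3
  7 = 2 · 3 + 1
  3 = 3 · 1 + 0
gcd(857, 17) = 1.
Track Bezout coefficients alongside the remainders: start with r₀ = 857 = a·1 + b·0 (s = 1, t = 0) and r₁ = 17 = a·0 + b·1 (s = 0, t = 1); each new remainder r_{k+1} = r_{k-1} − q_k·r_k inherits s_{k+1} = s_{k-1} − q_k·s_k, t_{k+1} = t_{k-1} − q_k·t_k, so r_k = a·s_k + b·t_k at every step:
  q = 50: r = 7, s = 1 − 50·0 = 1, t = 0 − 50·1 = -50  (check: 857·1 + 17·(-50) = 7)
  q = 2: r = 3, s = 0 − 2·1 = -2, t = 1 − 2·(-50) = 101  (check: 857·(-2) + 17·101 = 3)
  q = 2: r = 1, s = 1 − 2·(-2) = 5, t = -50 − 2·101 = -252  (check: 857·5 + 17·(-252) = 1)
The row with r = 1 (the gcd) gives the Bezout coefficients s = 5, t = -252.
Result: 857 · (5) + 17 · (-252) = 1.

gcd(857, 17) = 1; s = 5, t = -252 (check: 857·5 + 17·(-252) = 1).


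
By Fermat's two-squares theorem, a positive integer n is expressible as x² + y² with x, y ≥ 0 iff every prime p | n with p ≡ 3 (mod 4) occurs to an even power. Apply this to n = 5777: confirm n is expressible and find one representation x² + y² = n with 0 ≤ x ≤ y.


Step 1: Factor n = 5777 = 53 · 109.
Step 2: Check the mod-4 condition on each prime factor: 53 ≡ 1 (mod 4), exponent 1; 109 ≡ 1 (mod 4), exponent 1.
All primes ≡ 3 (mod 4) appear to even exponent (or don't appear), so by the two-squares theorem n IS expressible as a sum of two squares.
Step 3: Build a representation. Here n = 53 · 109 is a product of primes ≡ 1 (mod 4). Each prime p ≡ 1 (mod 4) is itself a sum of two squares; find a² by testing p − a² for a perfect square:
  53: 53 − 1² = 52, 53 − 2² = 49 = 7² ⇒ 53 = 2² + 7².
  109: 109 − 1² = 108, 109 − 2² = 105, 109 − 3² = 100 = 10² ⇒ 109 = 3² + 10².
  Combine using the Brahmagupta–Fibonacci identity (a² + b²)(c² + d²) = (ac − bd)² + (ad + bc)² = (ac + bd)² + (ad − bc)²:
  53 · 109 = 5777: from (2² + 7²)(3² + 10²), take (2·3 − 7·10, 2·10 + 7·3) = (6 − 70, 20 + 21) = (-64, 41); dropping signs (only squares matter) gives (64, 41); check 64² + 41² = 4096 + 1681 = 5777 ✓.
Step 4: Order so x ≤ y and verify: 41² + 64² = 1681 + 4096 = 5777 = n. ✓

n = 5777 = 41² + 64² (one valid representation with x ≤ y).


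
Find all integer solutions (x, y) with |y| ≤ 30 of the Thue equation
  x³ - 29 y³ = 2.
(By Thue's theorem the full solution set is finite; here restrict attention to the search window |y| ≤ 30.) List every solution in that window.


The equation is x³ - 29y³ = 2. For fixed y, x³ = 29·y³ + 2, so a solution requires the RHS to be a perfect cube.
Strategy: iterate y from -30 to 30, compute RHS = 29·y³ + 2, and check whether it is a (positive or negative) perfect cube.
Check small values of y:
  y = 0: RHS = 2 is not a perfect cube.
  y = 1: RHS = 31 is not a perfect cube.
  y = -1: RHS = -27 = (-3)³ ⇒ x = -3 works.
  y = 2: RHS = 234 is not a perfect cube.
  y = -2: RHS = -230 is not a perfect cube.
  y = 3: RHS = 785 is not a perfect cube.
  y = -3: RHS = -781 is not a perfect cube.
Continuing the search up to |y| = 30 finds no further solutions beyond those listed.
Collected solutions: (-3, -1).

Solutions (with |y| ≤ 30): (-3, -1).


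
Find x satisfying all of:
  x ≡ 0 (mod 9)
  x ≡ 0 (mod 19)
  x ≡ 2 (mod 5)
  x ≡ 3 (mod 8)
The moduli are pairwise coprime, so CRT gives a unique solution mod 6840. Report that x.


Product of moduli M = 9 · 19 · 5 · 8 = 6840.
Merge one congruence at a time:
  Start: x ≡ 0 (mod 9).
  Combine with x ≡ 0 (mod 19); new modulus lcm = 171.
    Write x = 0 + 9·t and substitute into x ≡ 0 (mod 19): 9·t ≡ 0 − 0 = 0 (mod 19).
    The inverse of 9 mod 19 is 17 (since 9·17 = 153 = 8·19 + 1), so t ≡ 17·0 = 0 ≡ 0 (mod 19).
    Then x = 0 + 9·0 = 0, valid modulo lcm(9, 19) = 171: x ≡ 0 (mod 171).
  Combine with x ≡ 2 (mod 5); new modulus lcm = 855.
    Write x = 0 + 171·t and substitute into x ≡ 2 (mod 5): 171·t ≡ 2 − 0 = 2 (mod 5).
    Reduce coefficients mod 5: 1·t ≡ 2 (mod 5).
    So t ≡ 2 (mod 5).
    Then x = 0 + 171·2 = 342, valid modulo lcm(171, 5) = 855: x ≡ 342 (mod 855).
  Combine with x ≡ 3 (mod 8); new modulus lcm = 6840.
    Write x = 342 + 855·t and substitute into x ≡ 3 (mod 8): 855·t ≡ 3 − 342 = -339 (mod 8).
    Reduce coefficients mod 8: 7·t ≡ 5 (mod 8).
    The inverse of 7 mod 8 is 7 (since 7·7 = 49 = 6·8 + 1), so t ≡ 7·5 = 35 ≡ 3 (mod 8).
    Then x = 342 + 855·3 = 2907, valid modulo lcm(855, 8) = 6840: x ≡ 2907 (mod 6840).
Verify against each original: 2907 mod 9 = 0, 2907 mod 19 = 0, 2907 mod 5 = 2, 2907 mod 8 = 3.

x ≡ 2907 (mod 6840).


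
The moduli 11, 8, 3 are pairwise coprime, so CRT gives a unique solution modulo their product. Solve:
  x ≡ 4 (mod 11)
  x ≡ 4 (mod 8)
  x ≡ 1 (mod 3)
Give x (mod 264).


Moduli 11, 8, 3 are pairwise coprime; by CRT there is a unique solution modulo M = 11 · 8 · 3 = 264.
Solve pairwise, accumulating the modulus:
  Start with x ≡ 4 (mod 11).
  Combine with x ≡ 4 (mod 8): since gcd(11, 8) = 1, we get a unique residue mod 88.
    Write x = 4 + 11·t and substitute into x ≡ 4 (mod 8): 11·t ≡ 4 − 4 = 0 (mod 8).
    Reduce coefficients mod 8: 3·t ≡ 0 (mod 8).
    The inverse of 3 mod 8 is 3 (since 3·3 = 9 = 1·8 + 1), so t ≡ 3·0 = 0 ≡ 0 (mod 8).
    Then x = 4 + 11·0 = 4, valid modulo lcm(11, 8) = 88: x ≡ 4 (mod 88).
  Combine with x ≡ 1 (mod 3): since gcd(88, 3) = 1, we get a unique residue mod 264.
    Write x = 4 + 88·t and substitute into x ≡ 1 (mod 3): 88·t ≡ 1 − 4 = -3 (mod 3).
    Reduce coefficients mod 3: 1·t ≡ 0 (mod 3).
    So t ≡ 0 (mod 3).
    Then x = 4 + 88·0 = 4, valid modulo lcm(88, 3) = 264: x ≡ 4 (mod 264).
Verify: 4 mod 11 = 4 ✓, 4 mod 8 = 4 ✓, 4 mod 3 = 1 ✓.

x ≡ 4 (mod 264).


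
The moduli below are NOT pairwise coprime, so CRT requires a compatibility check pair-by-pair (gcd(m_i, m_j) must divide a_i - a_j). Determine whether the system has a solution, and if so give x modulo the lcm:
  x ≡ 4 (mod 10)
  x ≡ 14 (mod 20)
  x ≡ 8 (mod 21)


Moduli 10, 20, 21 are not pairwise coprime, so CRT works modulo lcm(m_i) when all pairwise compatibility conditions hold.
Pairwise compatibility: gcd(m_i, m_j) must divide a_i - a_j for every pair.
Merge one congruence at a time:
  Start: x ≡ 4 (mod 10).
  Combine with x ≡ 14 (mod 20): gcd(10, 20) = 10; 14 - 4 = 10, which IS divisible by 10, so compatible.
    Write x = 4 + 10·t and substitute into x ≡ 14 (mod 20): 10·t ≡ 14 − 4 = 10 (mod 20).
    Divide the congruence (and modulus) by g = 10: 1·t ≡ 1 (mod 2).
    So t ≡ 1 (mod 2).
    Then x = 4 + 10·1 = 14, valid modulo lcm(10, 20) = 20: x ≡ 14 (mod 20).
  Combine with x ≡ 8 (mod 21): gcd(20, 21) = 1; 8 - 14 = -6, which IS divisible by 1, so compatible.
    Write x = 14 + 20·t and substitute into x ≡ 8 (mod 21): 20·t ≡ 8 − 14 = -6 (mod 21).
    Reduce coefficients mod 21: 20·t ≡ 15 (mod 21).
    The inverse of 20 mod 21 is 20 (since 20·20 = 400 = 19·21 + 1), so t ≡ 20·15 = 300 ≡ 6 (mod 21).
    Then x = 14 + 20·6 = 134, valid modulo lcm(20, 21) = 420: x ≡ 134 (mod 420).
Verify: 134 mod 10 = 4, 134 mod 20 = 14, 134 mod 21 = 8.

x ≡ 134 (mod 420).


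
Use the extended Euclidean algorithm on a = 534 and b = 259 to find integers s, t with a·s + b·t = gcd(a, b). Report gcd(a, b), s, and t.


Euclidean algorithm on (534, 259) — divide until remainder is 0:
  534 = 2 · 259 + 16
  259 = 16 · 16 + 3
  16 = 5 · 3 + 1
  3 = 3 · 1 + 0
gcd(534, 259) = 1.
Track Bezout coefficients alongside the remainders: start with r₀ = 534 = a·1 + b·0 (s = 1, t = 0) and r₁ = 259 = a·0 + b·1 (s = 0, t = 1); each new remainder r_{k+1} = r_{k-1} − q_k·r_k inherits s_{k+1} = s_{k-1} − q_k·s_k, t_{k+1} = t_{k-1} − q_k·t_k, so r_k = a·s_k + b·t_k at every step:
  q = 2: r = 16, s = 1 − 2·0 = 1, t = 0 − 2·1 = -2  (check: 534·1 + 259·(-2) = 16)
  q = 16: r = 3, s = 0 − 16·1 = -16, t = 1 − 16·(-2) = 33  (check: 534·(-16) + 259·33 = 3)
  q = 5: r = 1, s = 1 − 5·(-16) = 81, t = -2 − 5·33 = -167  (check: 534·81 + 259·(-167) = 1)
The row with r = 1 (the gcd) gives the Bezout coefficients s = 81, t = -167.
Result: 534 · (81) + 259 · (-167) = 1.

gcd(534, 259) = 1; s = 81, t = -167 (check: 534·81 + 259·(-167) = 1).


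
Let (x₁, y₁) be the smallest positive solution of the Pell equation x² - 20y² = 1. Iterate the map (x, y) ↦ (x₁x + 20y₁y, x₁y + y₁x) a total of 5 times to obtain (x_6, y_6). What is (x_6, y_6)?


Step 1: Find the fundamental solution (x₁, y₁) of x² - 20y² = 1.
  Expand √20 as a continued fraction. a₀ = ⌊√20⌋ = 4; iterate m_{k+1} = d_k·a_k − m_k, d_{k+1} = (20 − m_{k+1}²)/d_k, a_{k+1} = ⌊(a₀ + m_{k+1})/d_{k+1}⌋ (starting m₀ = 0, d₀ = 1), with convergents p_k = a_k·p_{k-1} + p_{k-2}, q_k = a_k·q_{k-1} + q_{k-2} (p₋₁ = 1, q₋₁ = 0):
  k = 0: a₀ = 4; p₀/q₀ = 4/1; p₀² − 20·q₀² = 16 − 20 = -4.
  k = 1: m = 4, d = 4, a = ⌊(4 + 4)/4⌋ = 2; p/q = (2·4 + 1)/(2·1 + 0) = 9/2; p² − 20·q² = 81 − 80 = 1.
  The first convergent with p² − 20·q² = 1 gives the fundamental solution (x₁, y₁) = (9, 2).
Step 2: Apply the recurrence (x_{n+1}, y_{n+1}) = (x₁x_n + 20y₁y_n, x₁y_n + y₁x_n) repeatedly.
  From (x_1, y_1) = (9, 2): x_2 = 9·9 + 20·2·2 = 161; y_2 = 9·2 + 2·9 = 36.
  From (x_2, y_2) = (161, 36): x_3 = 9·161 + 20·2·36 = 2889; y_3 = 9·36 + 2·161 = 646.
  From (x_3, y_3) = (2889, 646): x_4 = 9·2889 + 20·2·646 = 51841; y_4 = 9·646 + 2·2889 = 11592.
  From (x_4, y_4) = (51841, 11592): x_5 = 9·51841 + 20·2·11592 = 930249; y_5 = 9·11592 + 2·51841 = 208010.
  From (x_5, y_5) = (930249, 208010): x_6 = 9·930249 + 20·2·208010 = 16692641; y_6 = 9·208010 + 2·930249 = 3732588.
Step 3: Verify x_6² - 20·y_6² = 278644263554881 - 278644263554880 = 1 (should be 1). ✓

(x_1, y_1) = (9, 2); (x_6, y_6) = (16692641, 3732588).


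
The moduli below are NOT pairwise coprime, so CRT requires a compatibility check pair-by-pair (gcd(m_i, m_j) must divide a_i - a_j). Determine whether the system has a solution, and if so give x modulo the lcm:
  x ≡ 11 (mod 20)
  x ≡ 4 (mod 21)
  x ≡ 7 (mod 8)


Moduli 20, 21, 8 are not pairwise coprime, so CRT works modulo lcm(m_i) when all pairwise compatibility conditions hold.
Pairwise compatibility: gcd(m_i, m_j) must divide a_i - a_j for every pair.
Merge one congruence at a time:
  Start: x ≡ 11 (mod 20).
  Combine with x ≡ 4 (mod 21): gcd(20, 21) = 1; 4 - 11 = -7, which IS divisible by 1, so compatible.
    Write x = 11 + 20·t and substitute into x ≡ 4 (mod 21): 20·t ≡ 4 − 11 = -7 (mod 21).
    Reduce coefficients mod 21: 20·t ≡ 14 (mod 21).
    The inverse of 20 mod 21 is 20 (since 20·20 = 400 = 19·21 + 1), so t ≡ 20·14 = 280 ≡ 7 (mod 21).
    Then x = 11 + 20·7 = 151, valid modulo lcm(20, 21) = 420: x ≡ 151 (mod 420).
  Combine with x ≡ 7 (mod 8): gcd(420, 8) = 4; 7 - 151 = -144, which IS divisible by 4, so compatible.
    Write x = 151 + 420·t and substitute into x ≡ 7 (mod 8): 420·t ≡ 7 − 151 = -144 (mod 8).
    Divide the congruence (and modulus) by g = 4: 105·t ≡ -36 (mod 2).
    Reduce coefficients mod 2: 1·t ≡ 0 (mod 2).
    So t ≡ 0 (mod 2).
    Then x = 151 + 420·0 = 151, valid modulo lcm(420, 8) = 840: x ≡ 151 (mod 840).
Verify: 151 mod 20 = 11, 151 mod 21 = 4, 151 mod 8 = 7.

x ≡ 151 (mod 840).


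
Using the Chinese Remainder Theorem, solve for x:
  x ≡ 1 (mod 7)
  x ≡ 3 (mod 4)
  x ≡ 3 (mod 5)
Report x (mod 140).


Moduli 7, 4, 5 are pairwise coprime; by CRT there is a unique solution modulo M = 7 · 4 · 5 = 140.
Solve pairwise, accumulating the modulus:
  Start with x ≡ 1 (mod 7).
  Combine with x ≡ 3 (mod 4): since gcd(7, 4) = 1, we get a unique residue mod 28.
    Write x = 1 + 7·t and substitute into x ≡ 3 (mod 4): 7·t ≡ 3 − 1 = 2 (mod 4).
    Reduce coefficients mod 4: 3·t ≡ 2 (mod 4).
    The inverse of 3 mod 4 is 3 (since 3·3 = 9 = 2·4 + 1), so t ≡ 3·2 = 6 ≡ 2 (mod 4).
    Then x = 1 + 7·2 = 15, valid modulo lcm(7, 4) = 28: x ≡ 15 (mod 28).
  Combine with x ≡ 3 (mod 5): since gcd(28, 5) = 1, we get a unique residue mod 140.
    Write x = 15 + 28·t and substitute into x ≡ 3 (mod 5): 28·t ≡ 3 − 15 = -12 (mod 5).
    Reduce coefficients mod 5: 3·t ≡ 3 (mod 5).
    The inverse of 3 mod 5 is 2 (since 3·2 = 6 = 1·5 + 1), so t ≡ 2·3 = 6 ≡ 1 (mod 5).
    Then x = 15 + 28·1 = 43, valid modulo lcm(28, 5) = 140: x ≡ 43 (mod 140).
Verify: 43 mod 7 = 1 ✓, 43 mod 4 = 3 ✓, 43 mod 5 = 3 ✓.

x ≡ 43 (mod 140).


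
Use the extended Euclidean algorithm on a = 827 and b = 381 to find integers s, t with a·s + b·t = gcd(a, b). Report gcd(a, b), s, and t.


Euclidean algorithm on (827, 381) — divide until remainder is 0:
  827 = 2 · 381 + 65
  381 = 5 · 65 + 56
  65 = 1 · 56 + 9
  56 = 6 · 9 + 2
  9 = 4 · 2 + 1
  2 = 2 · 1 + 0
gcd(827, 381) = 1.
Track Bezout coefficients alongside the remainders: start with r₀ = 827 = a·1 + b·0 (s = 1, t = 0) and r₁ = 381 = a·0 + b·1 (s = 0, t = 1); each new remainder r_{k+1} = r_{k-1} − q_k·r_k inherits s_{k+1} = s_{k-1} − q_k·s_k, t_{k+1} = t_{k-1} − q_k·t_k, so r_k = a·s_k + b·t_k at every step:
  q = 2: r = 65, s = 1 − 2·0 = 1, t = 0 − 2·1 = -2  (check: 827·1 + 381·(-2) = 65)
  q = 5: r = 56, s = 0 − 5·1 = -5, t = 1 − 5·(-2) = 11  (check: 827·(-5) + 381·11 = 56)
  q = 1: r = 9, s = 1 − 1·(-5) = 6, t = -2 − 1·11 = -13  (check: 827·6 + 381·(-13) = 9)
  q = 6: r = 2, s = -5 − 6·6 = -41, t = 11 − 6·(-13) = 89  (check: 827·(-41) + 381·89 = 2)
  q = 4: r = 1, s = 6 − 4·(-41) = 170, t = -13 − 4·89 = -369  (check: 827·170 + 381·(-369) = 1)
The row with r = 1 (the gcd) gives the Bezout coefficients s = 170, t = -369.
Result: 827 · (170) + 381 · (-369) = 1.

gcd(827, 381) = 1; s = 170, t = -369 (check: 827·170 + 381·(-369) = 1).


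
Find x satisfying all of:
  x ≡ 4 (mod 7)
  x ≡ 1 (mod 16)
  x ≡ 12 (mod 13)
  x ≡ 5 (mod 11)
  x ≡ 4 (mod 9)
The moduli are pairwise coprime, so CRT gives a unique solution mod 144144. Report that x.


Product of moduli M = 7 · 16 · 13 · 11 · 9 = 144144.
Merge one congruence at a time:
  Start: x ≡ 4 (mod 7).
  Combine with x ≡ 1 (mod 16); new modulus lcm = 112.
    Write x = 4 + 7·t and substitute into x ≡ 1 (mod 16): 7·t ≡ 1 − 4 = -3 (mod 16).
    Reduce coefficients mod 16: 7·t ≡ 13 (mod 16).
    The inverse of 7 mod 16 is 7 (since 7·7 = 49 = 3·16 + 1), so t ≡ 7·13 = 91 ≡ 11 (mod 16).
    Then x = 4 + 7·11 = 81, valid modulo lcm(7, 16) = 112: x ≡ 81 (mod 112).
  Combine with x ≡ 12 (mod 13); new modulus lcm = 1456.
    Write x = 81 + 112·t and substitute into x ≡ 12 (mod 13): 112·t ≡ 12 − 81 = -69 (mod 13).
    Reduce coefficients mod 13: 8·t ≡ 9 (mod 13).
    The inverse of 8 mod 13 is 5 (since 8·5 = 40 = 3·13 + 1), so t ≡ 5·9 = 45 ≡ 6 (mod 13).
    Then x = 81 + 112·6 = 753, valid modulo lcm(112, 13) = 1456: x ≡ 753 (mod 1456).
  Combine with x ≡ 5 (mod 11); new modulus lcm = 16016.
    Write x = 753 + 1456·t and substitute into x ≡ 5 (mod 11): 1456·t ≡ 5 − 753 = -748 (mod 11).
    Reduce coefficients mod 11: 4·t ≡ 0 (mod 11).
    The inverse of 4 mod 11 is 3 (since 4·3 = 12 = 1·11 + 1), so t ≡ 3·0 = 0 ≡ 0 (mod 11).
    Then x = 753 + 1456·0 = 753, valid modulo lcm(1456, 11) = 16016: x ≡ 753 (mod 16016).
  Combine with x ≡ 4 (mod 9); new modulus lcm = 144144.
    Write x = 753 + 16016·t and substitute into x ≡ 4 (mod 9): 16016·t ≡ 4 − 753 = -749 (mod 9).
    Reduce coefficients mod 9: 5·t ≡ 7 (mod 9).
    The inverse of 5 mod 9 is 2 (since 5·2 = 10 = 1·9 + 1), so t ≡ 2·7 = 14 ≡ 5 (mod 9).
    Then x = 753 + 16016·5 = 80833, valid modulo lcm(16016, 9) = 144144: x ≡ 80833 (mod 144144).
Verify against each original: 80833 mod 7 = 4, 80833 mod 16 = 1, 80833 mod 13 = 12, 80833 mod 11 = 5, 80833 mod 9 = 4.

x ≡ 80833 (mod 144144).
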